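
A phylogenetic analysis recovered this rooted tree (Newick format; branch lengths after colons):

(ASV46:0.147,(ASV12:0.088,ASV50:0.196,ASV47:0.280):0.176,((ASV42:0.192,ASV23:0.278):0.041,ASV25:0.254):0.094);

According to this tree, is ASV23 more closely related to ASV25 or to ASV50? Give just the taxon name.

ASV25

The MRCA of ASV23 and ASV25 subtends ((ASV42,ASV23),ASV25) (3 taxa).
The MRCA of ASV23 and ASV50 is the root, subtending the entire tree (7 taxa).
The first is nested inside the second, so ASV23 shares a more recent common ancestor with ASV25.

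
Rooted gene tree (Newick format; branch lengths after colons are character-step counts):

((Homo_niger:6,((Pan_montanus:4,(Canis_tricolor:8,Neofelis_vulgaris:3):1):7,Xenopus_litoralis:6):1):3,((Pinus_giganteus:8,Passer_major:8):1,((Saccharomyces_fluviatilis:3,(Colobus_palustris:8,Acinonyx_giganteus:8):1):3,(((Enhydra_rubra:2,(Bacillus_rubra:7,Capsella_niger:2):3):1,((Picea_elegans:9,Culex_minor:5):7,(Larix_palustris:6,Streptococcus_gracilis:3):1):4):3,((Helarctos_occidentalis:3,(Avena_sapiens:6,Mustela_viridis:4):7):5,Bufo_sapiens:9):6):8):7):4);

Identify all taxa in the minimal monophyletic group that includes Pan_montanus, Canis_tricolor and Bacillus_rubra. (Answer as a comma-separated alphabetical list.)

Acinonyx_giganteus, Avena_sapiens, Bacillus_rubra, Bufo_sapiens, Canis_tricolor, Capsella_niger, Colobus_palustris, Culex_minor, Enhydra_rubra, Helarctos_occidentalis, Homo_niger, Larix_palustris, Mustela_viridis, Neofelis_vulgaris, Pan_montanus, Passer_major, Picea_elegans, Pinus_giganteus, Saccharomyces_fluviatilis, Streptococcus_gracilis, Xenopus_litoralis

Tracing Pan_montanus: it sits inside (Pan_montanus,(Canis_tricolor,Neofelis_vulgaris)).
Tracing Canis_tricolor: it sits inside (Canis_tricolor,Neofelis_vulgaris).
Tracing Bacillus_rubra: it sits inside (Bacillus_rubra,Capsella_niger).
The smallest clade enclosing all 3 is the whole tree (their MRCA is the root), so the answer is all 21 tips in alphabetical order.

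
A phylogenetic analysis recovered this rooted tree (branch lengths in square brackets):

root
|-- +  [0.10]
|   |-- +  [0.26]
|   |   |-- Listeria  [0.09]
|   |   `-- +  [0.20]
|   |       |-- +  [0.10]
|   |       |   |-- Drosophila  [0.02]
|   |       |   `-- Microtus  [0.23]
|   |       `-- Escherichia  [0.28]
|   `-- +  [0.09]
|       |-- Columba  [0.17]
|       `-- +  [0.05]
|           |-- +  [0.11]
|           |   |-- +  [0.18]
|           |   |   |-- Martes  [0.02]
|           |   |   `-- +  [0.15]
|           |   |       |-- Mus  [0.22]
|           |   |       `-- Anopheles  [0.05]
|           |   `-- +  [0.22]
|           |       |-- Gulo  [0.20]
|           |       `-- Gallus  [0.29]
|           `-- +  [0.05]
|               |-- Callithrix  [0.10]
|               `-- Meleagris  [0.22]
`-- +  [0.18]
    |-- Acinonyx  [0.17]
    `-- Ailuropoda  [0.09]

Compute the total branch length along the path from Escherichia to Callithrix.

1.03

The path runs Escherichia → … → MRCA → … → Callithrix; the MRCA is the node subtending ((Listeria,((Drosophila,Microtus),Escherichia)),(Columba,(((Martes,(Mus,Anopheles)),(Gulo,Gallus)),(Callithrix,Meleagris)))).
Branch lengths along that path: 0.28 + 0.20 + 0.26 + 0.09 + 0.05 + 0.05 + 0.10 = 1.03.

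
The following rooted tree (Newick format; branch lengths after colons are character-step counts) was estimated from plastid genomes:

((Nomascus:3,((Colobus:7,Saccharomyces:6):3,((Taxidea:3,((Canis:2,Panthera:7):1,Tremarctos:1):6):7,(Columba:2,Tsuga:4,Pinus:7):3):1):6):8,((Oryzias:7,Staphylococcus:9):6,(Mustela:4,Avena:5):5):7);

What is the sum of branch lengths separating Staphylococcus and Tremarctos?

The path runs Staphylococcus → … → MRCA → … → Tremarctos; the MRCA is the root of the tree.
Branch lengths along that path: 9 + 6 + 7 + 8 + 6 + 1 + 7 + 6 + 1 = 51.

51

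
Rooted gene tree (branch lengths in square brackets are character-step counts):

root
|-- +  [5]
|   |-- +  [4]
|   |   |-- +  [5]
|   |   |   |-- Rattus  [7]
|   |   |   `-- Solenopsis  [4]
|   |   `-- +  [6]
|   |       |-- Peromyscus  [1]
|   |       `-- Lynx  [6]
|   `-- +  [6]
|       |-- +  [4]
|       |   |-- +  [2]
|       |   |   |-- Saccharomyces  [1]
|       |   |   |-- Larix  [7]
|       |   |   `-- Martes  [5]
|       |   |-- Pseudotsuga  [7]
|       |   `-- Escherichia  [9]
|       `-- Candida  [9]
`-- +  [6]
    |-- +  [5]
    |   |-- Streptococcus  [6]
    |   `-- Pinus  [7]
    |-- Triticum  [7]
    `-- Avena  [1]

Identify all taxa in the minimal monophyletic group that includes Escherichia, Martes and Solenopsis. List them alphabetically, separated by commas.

Candida, Escherichia, Larix, Lynx, Martes, Peromyscus, Pseudotsuga, Rattus, Saccharomyces, Solenopsis

Tracing Escherichia: it sits inside ((Saccharomyces,Larix,Martes),Pseudotsuga,Escherichia).
Tracing Martes: it sits inside (Saccharomyces,Larix,Martes).
Tracing Solenopsis: it sits inside (Rattus,Solenopsis).
The smallest clade enclosing all 3 is (((Rattus,Solenopsis),(Peromyscus,Lynx)),(((Saccharomyces,Larix,Martes),Pseudotsuga,Escherichia),Candida)); the answer is its 10 terminal taxa in alphabetical order.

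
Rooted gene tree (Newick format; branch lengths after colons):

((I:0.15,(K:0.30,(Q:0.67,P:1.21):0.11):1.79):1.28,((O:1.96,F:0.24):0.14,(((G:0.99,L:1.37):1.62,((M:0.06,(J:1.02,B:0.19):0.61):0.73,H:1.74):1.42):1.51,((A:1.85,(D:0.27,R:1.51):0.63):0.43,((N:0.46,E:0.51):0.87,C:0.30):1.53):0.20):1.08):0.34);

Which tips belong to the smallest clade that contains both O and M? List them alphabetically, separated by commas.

Tracing O: it sits inside (O,F).
Tracing M: it sits inside (M,(J,B)).
The smallest clade enclosing both is ((O,F),(((G,L),((M,(J,B)),H)),((A,(D,R)),((N,E),C)))); the answer is its 14 terminal taxa in alphabetical order.

A, B, C, D, E, F, G, H, J, L, M, N, O, R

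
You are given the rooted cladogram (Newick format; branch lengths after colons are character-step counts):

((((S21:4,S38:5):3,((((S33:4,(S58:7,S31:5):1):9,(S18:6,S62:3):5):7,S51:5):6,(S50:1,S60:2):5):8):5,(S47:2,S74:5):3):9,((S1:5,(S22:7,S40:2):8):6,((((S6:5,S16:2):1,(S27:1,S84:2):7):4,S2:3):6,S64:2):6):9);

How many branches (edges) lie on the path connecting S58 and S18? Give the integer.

5

The MRCA of S58 and S18 is the node subtending ((S33,(S58,S31)),(S18,S62)).
From S58 up to that node: 3 branches. From S18 up to the same node: 2 branches. Total: 3 + 2 = 5.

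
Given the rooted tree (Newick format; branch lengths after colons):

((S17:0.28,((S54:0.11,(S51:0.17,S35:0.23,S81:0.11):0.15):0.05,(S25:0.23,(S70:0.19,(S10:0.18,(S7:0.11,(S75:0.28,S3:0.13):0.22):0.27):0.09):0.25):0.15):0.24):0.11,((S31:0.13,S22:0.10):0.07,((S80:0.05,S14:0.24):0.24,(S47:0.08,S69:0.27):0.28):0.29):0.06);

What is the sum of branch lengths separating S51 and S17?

0.89

The path runs S51 → … → MRCA → … → S17; the MRCA is the node subtending (S17,((S54,(S51,S35,S81)),(S25,(S70,(S10,(S7,(S75,S3))))))).
Branch lengths along that path: 0.17 + 0.15 + 0.05 + 0.24 + 0.28 = 0.89.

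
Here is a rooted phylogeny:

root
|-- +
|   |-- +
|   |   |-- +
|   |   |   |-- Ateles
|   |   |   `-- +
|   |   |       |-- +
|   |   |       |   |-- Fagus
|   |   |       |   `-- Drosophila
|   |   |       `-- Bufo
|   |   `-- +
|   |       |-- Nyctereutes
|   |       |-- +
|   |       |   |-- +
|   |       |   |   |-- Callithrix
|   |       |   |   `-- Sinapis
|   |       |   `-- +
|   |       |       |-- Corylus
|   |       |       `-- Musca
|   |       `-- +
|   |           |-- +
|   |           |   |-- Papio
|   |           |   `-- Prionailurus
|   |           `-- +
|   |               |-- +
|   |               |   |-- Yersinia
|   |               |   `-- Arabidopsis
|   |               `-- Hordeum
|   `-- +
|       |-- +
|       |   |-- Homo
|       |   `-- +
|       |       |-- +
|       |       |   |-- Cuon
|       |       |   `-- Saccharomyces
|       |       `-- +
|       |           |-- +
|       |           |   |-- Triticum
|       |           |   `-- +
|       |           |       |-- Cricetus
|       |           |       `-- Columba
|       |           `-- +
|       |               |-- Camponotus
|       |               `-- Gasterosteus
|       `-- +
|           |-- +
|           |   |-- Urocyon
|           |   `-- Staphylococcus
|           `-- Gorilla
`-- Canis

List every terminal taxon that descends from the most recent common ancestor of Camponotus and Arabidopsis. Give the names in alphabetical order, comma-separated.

Arabidopsis, Ateles, Bufo, Callithrix, Camponotus, Columba, Corylus, Cricetus, Cuon, Drosophila, Fagus, Gasterosteus, Gorilla, Homo, Hordeum, Musca, Nyctereutes, Papio, Prionailurus, Saccharomyces, Sinapis, Staphylococcus, Triticum, Urocyon, Yersinia

Tracing Camponotus: it sits inside (Camponotus,Gasterosteus).
Tracing Arabidopsis: it sits inside (Yersinia,Arabidopsis).
The smallest clade enclosing both is (((Ateles,((Fagus,Drosophila),Bufo)),(Nyctereutes,((Callithrix,Sinapis),(Corylus,Musca)),((Papio,Prionailurus),((Yersinia,Arabidopsis),Hordeum)))),((Homo,((Cuon,Saccharomyces),((Triticum,(Cricetus,Columba)),(Camponotus,Gasterosteus)))),((Urocyon,Staphylococcus),Gorilla))); the answer is its 25 terminal taxa in alphabetical order.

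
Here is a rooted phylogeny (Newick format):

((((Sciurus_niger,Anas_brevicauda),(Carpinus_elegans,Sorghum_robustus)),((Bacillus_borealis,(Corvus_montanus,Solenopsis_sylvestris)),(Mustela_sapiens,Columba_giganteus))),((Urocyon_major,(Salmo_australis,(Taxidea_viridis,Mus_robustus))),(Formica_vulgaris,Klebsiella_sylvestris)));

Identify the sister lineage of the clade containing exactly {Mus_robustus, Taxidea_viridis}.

The clade containing exactly {Mus_robustus, Taxidea_viridis} attaches to the tree at the node subtending (Salmo_australis,(Taxidea_viridis,Mus_robustus)).
The other lineage descending from that same node — the sister group — is the single tip Salmo_australis.

Salmo_australis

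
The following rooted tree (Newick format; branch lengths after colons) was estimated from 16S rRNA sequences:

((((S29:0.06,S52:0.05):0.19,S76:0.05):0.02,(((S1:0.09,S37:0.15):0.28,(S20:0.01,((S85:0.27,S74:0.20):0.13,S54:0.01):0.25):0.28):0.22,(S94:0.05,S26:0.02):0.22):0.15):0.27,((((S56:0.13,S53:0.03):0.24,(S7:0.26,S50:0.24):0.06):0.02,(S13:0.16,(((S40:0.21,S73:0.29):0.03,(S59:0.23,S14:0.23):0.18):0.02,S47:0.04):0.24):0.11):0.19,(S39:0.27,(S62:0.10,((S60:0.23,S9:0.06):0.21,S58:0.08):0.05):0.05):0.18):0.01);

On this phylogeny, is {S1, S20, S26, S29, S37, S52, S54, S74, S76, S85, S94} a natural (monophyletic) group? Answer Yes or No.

The most recent common ancestor of these taxa subtends (((S29,S52),S76),(((S1,S37),(S20,((S85,S74),S54))),(S94,S26))).
That clade has exactly 11 tips — every listed taxon and nothing else — so the group is monophyletic.

Yes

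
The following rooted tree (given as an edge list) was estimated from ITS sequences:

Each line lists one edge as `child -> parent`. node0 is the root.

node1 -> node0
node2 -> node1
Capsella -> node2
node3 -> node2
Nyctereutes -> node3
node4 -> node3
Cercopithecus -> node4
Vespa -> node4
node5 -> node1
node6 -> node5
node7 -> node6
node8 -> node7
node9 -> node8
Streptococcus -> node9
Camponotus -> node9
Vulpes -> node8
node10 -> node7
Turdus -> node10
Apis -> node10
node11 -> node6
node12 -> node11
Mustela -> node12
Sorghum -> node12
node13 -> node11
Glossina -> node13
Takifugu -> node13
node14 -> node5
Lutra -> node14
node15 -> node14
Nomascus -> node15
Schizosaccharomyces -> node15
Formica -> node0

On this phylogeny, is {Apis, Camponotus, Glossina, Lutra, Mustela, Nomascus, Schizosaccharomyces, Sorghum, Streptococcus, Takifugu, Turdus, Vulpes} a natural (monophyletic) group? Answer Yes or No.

Yes

The most recent common ancestor of these taxa subtends (((((Streptococcus,Camponotus),Vulpes),(Turdus,Apis)),((Mustela,Sorghum),(Glossina,Takifugu))),(Lutra,(Nomascus,Schizosaccharomyces))).
That clade has exactly 12 tips — every listed taxon and nothing else — so the group is monophyletic.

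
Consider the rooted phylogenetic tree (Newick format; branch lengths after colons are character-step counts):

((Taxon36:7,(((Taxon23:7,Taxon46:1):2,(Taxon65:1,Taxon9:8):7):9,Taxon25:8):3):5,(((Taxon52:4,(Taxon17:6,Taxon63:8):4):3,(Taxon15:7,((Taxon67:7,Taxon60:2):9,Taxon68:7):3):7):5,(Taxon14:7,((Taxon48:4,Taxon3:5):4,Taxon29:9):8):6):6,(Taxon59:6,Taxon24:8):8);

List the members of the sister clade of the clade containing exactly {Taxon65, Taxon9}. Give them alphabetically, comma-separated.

Taxon23, Taxon46

The clade containing exactly {Taxon65, Taxon9} attaches to the tree at the node subtending ((Taxon23,Taxon46),(Taxon65,Taxon9)).
The other lineage descending from that same node — the sister group — is (Taxon23,Taxon46); its 2 tips in alphabetical order are the answer.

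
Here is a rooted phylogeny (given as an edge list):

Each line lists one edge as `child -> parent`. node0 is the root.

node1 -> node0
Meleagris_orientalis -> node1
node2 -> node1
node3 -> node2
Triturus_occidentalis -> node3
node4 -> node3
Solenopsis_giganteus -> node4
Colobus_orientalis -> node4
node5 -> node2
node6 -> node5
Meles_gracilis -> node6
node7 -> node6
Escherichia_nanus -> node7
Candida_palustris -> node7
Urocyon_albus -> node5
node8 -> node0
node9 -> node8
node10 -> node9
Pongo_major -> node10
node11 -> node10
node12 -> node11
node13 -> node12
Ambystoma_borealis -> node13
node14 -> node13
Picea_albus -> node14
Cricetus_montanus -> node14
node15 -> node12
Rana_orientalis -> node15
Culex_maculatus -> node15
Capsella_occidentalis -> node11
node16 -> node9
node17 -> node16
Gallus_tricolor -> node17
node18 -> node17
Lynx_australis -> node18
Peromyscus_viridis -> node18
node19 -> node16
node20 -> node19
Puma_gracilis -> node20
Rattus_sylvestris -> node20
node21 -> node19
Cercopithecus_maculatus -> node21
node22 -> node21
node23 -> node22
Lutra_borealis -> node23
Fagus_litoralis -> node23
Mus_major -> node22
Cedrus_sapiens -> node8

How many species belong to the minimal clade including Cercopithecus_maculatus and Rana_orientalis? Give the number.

The MRCA of Cercopithecus_maculatus and Rana_orientalis is the node subtending ((Pongo_major,(((Ambystoma_borealis,(Picea_albus,Cricetus_montanus)),(Rana_orientalis,Culex_maculatus)),Capsella_occidentalis)),((Gallus_tricolor,(Lynx_australis,Peromyscus_viridis)),((Puma_gracilis,Rattus_sylvestris),(Cercopithecus_maculatus,((Lutra_borealis,Fagus_litoralis),Mus_major))))).
That clade contains 16 terminal taxa: Ambystoma_borealis, Capsella_occidentalis, Cercopithecus_maculatus, Cricetus_montanus, Culex_maculatus, Fagus_litoralis, Gallus_tricolor, Lutra_borealis, Lynx_australis, Mus_major, Peromyscus_viridis, Picea_albus, Pongo_major, Puma_gracilis, Rana_orientalis, Rattus_sylvestris.

16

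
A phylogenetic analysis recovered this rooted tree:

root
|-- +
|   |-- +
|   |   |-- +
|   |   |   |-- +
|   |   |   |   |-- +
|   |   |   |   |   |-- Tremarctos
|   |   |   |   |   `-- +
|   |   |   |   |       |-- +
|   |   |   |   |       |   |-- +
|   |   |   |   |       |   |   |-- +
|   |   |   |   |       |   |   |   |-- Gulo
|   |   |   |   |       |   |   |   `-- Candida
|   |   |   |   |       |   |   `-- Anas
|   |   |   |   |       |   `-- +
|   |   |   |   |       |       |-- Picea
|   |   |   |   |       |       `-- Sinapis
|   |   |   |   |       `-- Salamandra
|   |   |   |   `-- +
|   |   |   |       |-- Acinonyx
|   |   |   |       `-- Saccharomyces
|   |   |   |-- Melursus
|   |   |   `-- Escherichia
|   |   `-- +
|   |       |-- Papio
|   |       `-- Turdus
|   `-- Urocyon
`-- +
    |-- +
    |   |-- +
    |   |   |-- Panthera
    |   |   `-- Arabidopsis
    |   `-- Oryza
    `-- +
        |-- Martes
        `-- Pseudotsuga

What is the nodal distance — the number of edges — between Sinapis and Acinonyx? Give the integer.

The MRCA of Sinapis and Acinonyx is the node subtending ((Tremarctos,((((Gulo,Candida),Anas),(Picea,Sinapis)),Salamandra)),(Acinonyx,Saccharomyces)).
From Sinapis up to that node: 5 branches. From Acinonyx up to the same node: 2 branches. Total: 5 + 2 = 7.

7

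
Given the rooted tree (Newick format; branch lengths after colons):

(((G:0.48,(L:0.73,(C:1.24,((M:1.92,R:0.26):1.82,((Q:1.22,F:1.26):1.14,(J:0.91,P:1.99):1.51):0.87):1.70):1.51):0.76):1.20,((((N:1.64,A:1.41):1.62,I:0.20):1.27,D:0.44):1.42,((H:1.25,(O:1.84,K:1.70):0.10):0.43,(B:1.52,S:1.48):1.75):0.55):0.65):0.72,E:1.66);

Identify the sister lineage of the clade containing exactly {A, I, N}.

The clade containing exactly {A, I, N} attaches to the tree at the node subtending (((N,A),I),D).
The other lineage descending from that same node — the sister group — is the single tip D.

D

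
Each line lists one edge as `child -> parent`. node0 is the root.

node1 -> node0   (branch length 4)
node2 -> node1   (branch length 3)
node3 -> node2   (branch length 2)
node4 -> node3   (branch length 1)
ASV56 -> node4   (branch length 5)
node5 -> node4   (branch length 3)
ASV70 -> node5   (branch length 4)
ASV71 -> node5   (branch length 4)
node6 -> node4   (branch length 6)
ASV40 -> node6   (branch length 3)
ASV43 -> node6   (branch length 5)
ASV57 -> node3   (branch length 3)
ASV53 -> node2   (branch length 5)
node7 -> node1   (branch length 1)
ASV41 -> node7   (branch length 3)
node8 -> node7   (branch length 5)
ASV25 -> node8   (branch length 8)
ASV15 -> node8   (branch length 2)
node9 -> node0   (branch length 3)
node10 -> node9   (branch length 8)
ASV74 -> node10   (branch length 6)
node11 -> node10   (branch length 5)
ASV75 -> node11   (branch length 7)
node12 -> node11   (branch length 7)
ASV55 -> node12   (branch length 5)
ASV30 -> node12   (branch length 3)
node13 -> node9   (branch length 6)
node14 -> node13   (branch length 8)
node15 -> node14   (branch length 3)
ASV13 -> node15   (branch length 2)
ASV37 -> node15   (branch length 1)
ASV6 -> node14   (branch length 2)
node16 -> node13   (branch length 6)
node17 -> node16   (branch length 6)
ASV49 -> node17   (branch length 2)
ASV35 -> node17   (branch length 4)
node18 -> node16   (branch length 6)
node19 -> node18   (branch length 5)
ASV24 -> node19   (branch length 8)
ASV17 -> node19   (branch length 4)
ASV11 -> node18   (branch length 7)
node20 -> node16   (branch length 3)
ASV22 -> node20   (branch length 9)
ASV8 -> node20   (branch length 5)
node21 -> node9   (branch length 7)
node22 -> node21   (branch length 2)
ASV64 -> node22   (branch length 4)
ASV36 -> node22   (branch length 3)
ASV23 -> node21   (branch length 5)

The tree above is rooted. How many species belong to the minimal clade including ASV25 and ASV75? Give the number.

27

The MRCA of ASV25 and ASV75 is the root, so the clade is the entire tree.
That clade contains 27 terminal taxa: ASV11, ASV13, ASV15, ASV17, ASV22, ASV23, ASV24, ASV25, ASV30, ASV35, ASV36, ASV37, ASV40, ASV41, ASV43, ASV49, ASV53, ASV55, ASV56, ASV57, ASV6, ASV64, ASV70, ASV71, ASV74, ASV75, ASV8.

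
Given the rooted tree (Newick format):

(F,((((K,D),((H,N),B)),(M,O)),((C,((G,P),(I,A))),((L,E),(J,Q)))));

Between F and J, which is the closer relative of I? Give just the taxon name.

The MRCA of I and J subtends ((C,((G,P),(I,A))),((L,E),(J,Q))) (9 taxa).
The MRCA of I and F is the root, subtending the entire tree (17 taxa).
The first is nested inside the second, so I shares a more recent common ancestor with J.

J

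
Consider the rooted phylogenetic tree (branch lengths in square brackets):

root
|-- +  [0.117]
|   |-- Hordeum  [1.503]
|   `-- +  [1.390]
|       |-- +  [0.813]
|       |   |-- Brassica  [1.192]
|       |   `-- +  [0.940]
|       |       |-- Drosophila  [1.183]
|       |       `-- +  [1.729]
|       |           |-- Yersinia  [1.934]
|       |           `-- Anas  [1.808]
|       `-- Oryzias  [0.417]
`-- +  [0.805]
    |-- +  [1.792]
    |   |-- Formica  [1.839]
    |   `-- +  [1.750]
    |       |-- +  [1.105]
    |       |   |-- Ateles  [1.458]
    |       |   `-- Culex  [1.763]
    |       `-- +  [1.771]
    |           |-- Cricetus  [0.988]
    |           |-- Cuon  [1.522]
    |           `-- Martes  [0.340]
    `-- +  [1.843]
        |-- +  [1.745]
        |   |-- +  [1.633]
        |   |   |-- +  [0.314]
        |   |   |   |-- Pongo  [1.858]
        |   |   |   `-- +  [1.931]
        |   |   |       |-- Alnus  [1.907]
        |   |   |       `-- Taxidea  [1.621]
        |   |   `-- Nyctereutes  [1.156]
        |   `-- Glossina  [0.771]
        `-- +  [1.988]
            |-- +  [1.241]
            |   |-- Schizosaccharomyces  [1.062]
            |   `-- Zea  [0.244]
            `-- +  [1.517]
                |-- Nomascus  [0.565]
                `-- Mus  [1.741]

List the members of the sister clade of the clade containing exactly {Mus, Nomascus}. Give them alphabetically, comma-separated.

The clade containing exactly {Mus, Nomascus} attaches to the tree at the node subtending ((Schizosaccharomyces,Zea),(Nomascus,Mus)).
The other lineage descending from that same node — the sister group — is (Schizosaccharomyces,Zea); its 2 tips in alphabetical order are the answer.

Schizosaccharomyces, Zea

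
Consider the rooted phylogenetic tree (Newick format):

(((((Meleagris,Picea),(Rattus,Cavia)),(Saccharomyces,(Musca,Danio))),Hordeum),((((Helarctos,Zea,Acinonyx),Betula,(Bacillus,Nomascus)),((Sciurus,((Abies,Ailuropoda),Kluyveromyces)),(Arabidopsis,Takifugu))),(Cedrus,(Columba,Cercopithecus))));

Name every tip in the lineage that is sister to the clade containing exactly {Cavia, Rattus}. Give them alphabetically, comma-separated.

The clade containing exactly {Cavia, Rattus} attaches to the tree at the node subtending ((Meleagris,Picea),(Rattus,Cavia)).
The other lineage descending from that same node — the sister group — is (Meleagris,Picea); its 2 tips in alphabetical order are the answer.

Meleagris, Picea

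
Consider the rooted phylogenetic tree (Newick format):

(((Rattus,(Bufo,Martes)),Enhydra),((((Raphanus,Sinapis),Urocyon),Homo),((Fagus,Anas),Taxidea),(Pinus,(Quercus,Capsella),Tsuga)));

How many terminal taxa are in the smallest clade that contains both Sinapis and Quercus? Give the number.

The MRCA of Sinapis and Quercus is the node subtending ((((Raphanus,Sinapis),Urocyon),Homo),((Fagus,Anas),Taxidea),(Pinus,(Quercus,Capsella),Tsuga)).
That clade contains 11 terminal taxa: Anas, Capsella, Fagus, Homo, Pinus, Quercus, Raphanus, Sinapis, Taxidea, Tsuga, Urocyon.

11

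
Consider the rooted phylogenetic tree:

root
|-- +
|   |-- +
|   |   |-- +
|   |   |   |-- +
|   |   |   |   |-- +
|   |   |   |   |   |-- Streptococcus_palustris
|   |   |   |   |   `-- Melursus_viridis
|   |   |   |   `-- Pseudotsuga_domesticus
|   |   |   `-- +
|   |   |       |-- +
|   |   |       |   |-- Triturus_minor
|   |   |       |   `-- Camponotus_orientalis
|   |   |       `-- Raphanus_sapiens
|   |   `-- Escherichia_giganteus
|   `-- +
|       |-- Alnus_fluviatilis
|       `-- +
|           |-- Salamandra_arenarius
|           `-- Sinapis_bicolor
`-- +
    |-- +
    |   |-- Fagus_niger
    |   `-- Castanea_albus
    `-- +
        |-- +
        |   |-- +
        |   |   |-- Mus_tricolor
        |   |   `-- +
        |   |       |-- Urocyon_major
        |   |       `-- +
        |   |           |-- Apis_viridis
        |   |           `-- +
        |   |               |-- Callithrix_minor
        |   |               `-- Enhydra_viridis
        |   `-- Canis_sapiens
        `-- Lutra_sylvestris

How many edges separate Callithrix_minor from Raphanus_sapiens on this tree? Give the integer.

13

The MRCA of Callithrix_minor and Raphanus_sapiens is the root of the tree.
From Callithrix_minor up to that node: 8 branches. From Raphanus_sapiens up to the same node: 5 branches. Total: 8 + 5 = 13.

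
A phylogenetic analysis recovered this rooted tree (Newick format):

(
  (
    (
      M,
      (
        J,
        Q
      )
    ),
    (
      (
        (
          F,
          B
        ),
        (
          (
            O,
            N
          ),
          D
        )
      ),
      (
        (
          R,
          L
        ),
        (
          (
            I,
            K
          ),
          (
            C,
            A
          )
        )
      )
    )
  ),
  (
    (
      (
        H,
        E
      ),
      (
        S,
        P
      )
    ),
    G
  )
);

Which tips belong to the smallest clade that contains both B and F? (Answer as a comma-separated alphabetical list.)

B, F

Tracing B: it sits inside (F,B).
Tracing F: it sits inside (F,B).
The smallest clade enclosing both is (F,B); the answer is its 2 terminal taxa in alphabetical order.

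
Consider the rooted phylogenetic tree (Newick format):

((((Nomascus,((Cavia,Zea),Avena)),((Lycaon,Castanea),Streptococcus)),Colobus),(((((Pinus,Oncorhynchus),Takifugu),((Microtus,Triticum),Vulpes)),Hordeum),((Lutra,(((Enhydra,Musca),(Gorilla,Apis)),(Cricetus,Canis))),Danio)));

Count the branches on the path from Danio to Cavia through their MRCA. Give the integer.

The MRCA of Danio and Cavia is the root of the tree.
From Danio up to that node: 3 branches. From Cavia up to the same node: 6 branches. Total: 3 + 6 = 9.

9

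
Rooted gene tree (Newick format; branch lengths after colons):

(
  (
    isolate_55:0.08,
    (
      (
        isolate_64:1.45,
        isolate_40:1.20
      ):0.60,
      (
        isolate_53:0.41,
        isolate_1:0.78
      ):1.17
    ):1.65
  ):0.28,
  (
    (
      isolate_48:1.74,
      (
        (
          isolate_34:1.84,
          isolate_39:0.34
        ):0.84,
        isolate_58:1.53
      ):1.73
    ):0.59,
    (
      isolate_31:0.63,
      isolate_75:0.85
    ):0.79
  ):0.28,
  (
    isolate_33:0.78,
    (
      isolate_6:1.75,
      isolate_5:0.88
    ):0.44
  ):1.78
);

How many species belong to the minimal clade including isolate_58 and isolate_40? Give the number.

14

The MRCA of isolate_58 and isolate_40 is the root, so the clade is the entire tree.
That clade contains 14 terminal taxa: isolate_1, isolate_31, isolate_33, isolate_34, isolate_39, isolate_40, isolate_48, isolate_5, isolate_53, isolate_55, isolate_58, isolate_6, isolate_64, isolate_75.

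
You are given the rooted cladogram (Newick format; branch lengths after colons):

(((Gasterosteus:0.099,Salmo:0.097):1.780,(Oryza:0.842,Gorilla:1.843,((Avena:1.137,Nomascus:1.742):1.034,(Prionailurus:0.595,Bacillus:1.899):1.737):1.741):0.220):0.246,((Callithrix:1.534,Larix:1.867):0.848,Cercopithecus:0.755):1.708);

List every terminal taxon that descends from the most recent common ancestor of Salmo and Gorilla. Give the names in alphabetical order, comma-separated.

Avena, Bacillus, Gasterosteus, Gorilla, Nomascus, Oryza, Prionailurus, Salmo

Tracing Salmo: it sits inside (Gasterosteus,Salmo).
Tracing Gorilla: it sits inside (Oryza,Gorilla,((Avena,Nomascus),(Prionailurus,Bacillus))).
The smallest clade enclosing both is ((Gasterosteus,Salmo),(Oryza,Gorilla,((Avena,Nomascus),(Prionailurus,Bacillus)))); the answer is its 8 terminal taxa in alphabetical order.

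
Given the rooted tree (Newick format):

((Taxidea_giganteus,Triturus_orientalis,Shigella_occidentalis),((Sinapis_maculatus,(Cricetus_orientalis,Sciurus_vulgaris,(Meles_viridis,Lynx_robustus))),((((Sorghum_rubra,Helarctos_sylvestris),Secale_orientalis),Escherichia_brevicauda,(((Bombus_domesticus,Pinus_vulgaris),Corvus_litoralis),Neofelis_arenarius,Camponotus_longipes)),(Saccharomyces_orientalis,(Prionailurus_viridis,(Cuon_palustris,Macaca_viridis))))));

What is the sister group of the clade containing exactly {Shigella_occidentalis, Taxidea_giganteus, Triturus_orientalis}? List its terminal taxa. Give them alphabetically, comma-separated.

The clade containing exactly {Shigella_occidentalis, Taxidea_giganteus, Triturus_orientalis} attaches directly to the root of the tree.
The other lineage descending from that same node — the sister group — is ((Sinapis_maculatus,(Cricetus_orientalis,Sciurus_vulgaris,(Meles_viridis,Lynx_robustus))),((((Sorghum_rubra,Helarctos_sylvestris),Secale_orientalis),Escherichia_brevicauda,(((Bombus_domesticus,Pinus_vulgaris),Corvus_litoralis),Neofelis_arenarius,Camponotus_longipes)),(Saccharomyces_orientalis,(Prionailurus_viridis,(Cuon_palustris,Macaca_viridis))))); its 18 tips in alphabetical order are the answer.

Bombus_domesticus, Camponotus_longipes, Corvus_litoralis, Cricetus_orientalis, Cuon_palustris, Escherichia_brevicauda, Helarctos_sylvestris, Lynx_robustus, Macaca_viridis, Meles_viridis, Neofelis_arenarius, Pinus_vulgaris, Prionailurus_viridis, Saccharomyces_orientalis, Sciurus_vulgaris, Secale_orientalis, Sinapis_maculatus, Sorghum_rubra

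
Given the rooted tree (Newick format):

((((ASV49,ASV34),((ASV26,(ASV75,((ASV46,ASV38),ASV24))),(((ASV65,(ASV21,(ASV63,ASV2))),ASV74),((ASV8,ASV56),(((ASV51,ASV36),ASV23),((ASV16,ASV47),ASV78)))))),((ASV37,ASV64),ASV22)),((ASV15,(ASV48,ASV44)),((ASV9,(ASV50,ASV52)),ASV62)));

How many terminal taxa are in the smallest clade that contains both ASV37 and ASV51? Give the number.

23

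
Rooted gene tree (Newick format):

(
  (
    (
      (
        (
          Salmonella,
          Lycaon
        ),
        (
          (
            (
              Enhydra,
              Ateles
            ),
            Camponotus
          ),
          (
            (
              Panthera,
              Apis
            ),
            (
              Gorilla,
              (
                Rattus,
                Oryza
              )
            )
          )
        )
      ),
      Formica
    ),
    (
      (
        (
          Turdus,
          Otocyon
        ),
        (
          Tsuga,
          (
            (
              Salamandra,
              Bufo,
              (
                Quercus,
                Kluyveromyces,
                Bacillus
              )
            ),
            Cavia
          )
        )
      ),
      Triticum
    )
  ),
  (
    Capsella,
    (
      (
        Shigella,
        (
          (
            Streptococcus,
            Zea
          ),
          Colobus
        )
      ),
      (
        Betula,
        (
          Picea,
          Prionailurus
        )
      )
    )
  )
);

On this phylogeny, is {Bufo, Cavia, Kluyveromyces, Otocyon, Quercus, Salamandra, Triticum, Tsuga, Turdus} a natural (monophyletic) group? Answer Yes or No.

No

The MRCA of the listed taxa subtends (((Turdus,Otocyon),(Tsuga,((Salamandra,Bufo,(Quercus,Kluyveromyces,Bacillus)),Cavia))),Triticum).
That clade also contains Bacillus, which is not in the proposed group, so the group is not monophyletic.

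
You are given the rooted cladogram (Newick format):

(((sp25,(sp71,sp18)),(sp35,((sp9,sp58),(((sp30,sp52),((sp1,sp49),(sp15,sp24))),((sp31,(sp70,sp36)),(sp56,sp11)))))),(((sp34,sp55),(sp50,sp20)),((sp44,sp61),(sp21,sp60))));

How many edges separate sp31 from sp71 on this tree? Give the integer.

The MRCA of sp31 and sp71 is the node subtending ((sp25,(sp71,sp18)),(sp35,((sp9,sp58),(((sp30,sp52),((sp1,sp49),(sp15,sp24))),((sp31,(sp70,sp36)),(sp56,sp11)))))).
From sp31 up to that node: 6 branches. From sp71 up to the same node: 3 branches. Total: 6 + 3 = 9.

9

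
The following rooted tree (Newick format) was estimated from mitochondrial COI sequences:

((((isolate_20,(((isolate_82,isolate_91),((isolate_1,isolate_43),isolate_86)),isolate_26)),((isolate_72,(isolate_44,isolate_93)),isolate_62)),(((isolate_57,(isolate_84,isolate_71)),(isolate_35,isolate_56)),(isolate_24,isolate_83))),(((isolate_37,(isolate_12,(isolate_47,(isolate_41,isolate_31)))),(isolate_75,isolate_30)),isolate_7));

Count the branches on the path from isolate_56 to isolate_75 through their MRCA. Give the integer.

9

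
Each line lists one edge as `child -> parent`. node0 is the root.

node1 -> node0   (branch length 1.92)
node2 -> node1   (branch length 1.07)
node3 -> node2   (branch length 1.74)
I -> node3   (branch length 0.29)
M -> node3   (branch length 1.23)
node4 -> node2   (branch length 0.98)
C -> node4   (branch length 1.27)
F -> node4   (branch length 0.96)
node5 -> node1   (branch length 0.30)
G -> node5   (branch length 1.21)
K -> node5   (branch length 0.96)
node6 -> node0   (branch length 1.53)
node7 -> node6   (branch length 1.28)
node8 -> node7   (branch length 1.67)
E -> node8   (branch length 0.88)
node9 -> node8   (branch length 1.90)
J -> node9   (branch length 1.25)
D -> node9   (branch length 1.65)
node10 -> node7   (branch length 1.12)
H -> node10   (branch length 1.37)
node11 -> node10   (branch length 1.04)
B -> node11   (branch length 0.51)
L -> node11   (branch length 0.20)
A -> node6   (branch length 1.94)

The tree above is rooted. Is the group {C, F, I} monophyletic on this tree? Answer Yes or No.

The MRCA of the listed taxa subtends ((I,M),(C,F)).
That clade also contains M, which is not in the proposed group, so the group is not monophyletic.

No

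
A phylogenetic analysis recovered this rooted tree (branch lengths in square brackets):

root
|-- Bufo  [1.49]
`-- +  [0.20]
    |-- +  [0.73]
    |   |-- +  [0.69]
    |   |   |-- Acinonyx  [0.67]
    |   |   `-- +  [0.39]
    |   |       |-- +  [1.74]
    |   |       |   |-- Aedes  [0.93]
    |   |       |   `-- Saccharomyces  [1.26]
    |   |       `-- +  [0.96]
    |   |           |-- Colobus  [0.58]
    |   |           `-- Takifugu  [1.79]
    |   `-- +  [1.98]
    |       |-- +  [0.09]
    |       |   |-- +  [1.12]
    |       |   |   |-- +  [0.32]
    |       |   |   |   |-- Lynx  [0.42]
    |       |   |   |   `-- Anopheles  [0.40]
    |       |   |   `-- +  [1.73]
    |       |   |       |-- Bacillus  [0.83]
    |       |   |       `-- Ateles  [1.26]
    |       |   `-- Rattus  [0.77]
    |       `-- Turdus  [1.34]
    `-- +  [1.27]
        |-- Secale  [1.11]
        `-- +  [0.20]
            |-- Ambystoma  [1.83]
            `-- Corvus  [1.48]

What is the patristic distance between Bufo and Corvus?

The path runs Bufo → … → MRCA → … → Corvus; the MRCA is the root of the tree.
Branch lengths along that path: 1.49 + 0.20 + 1.27 + 0.20 + 1.48 = 4.64.

4.64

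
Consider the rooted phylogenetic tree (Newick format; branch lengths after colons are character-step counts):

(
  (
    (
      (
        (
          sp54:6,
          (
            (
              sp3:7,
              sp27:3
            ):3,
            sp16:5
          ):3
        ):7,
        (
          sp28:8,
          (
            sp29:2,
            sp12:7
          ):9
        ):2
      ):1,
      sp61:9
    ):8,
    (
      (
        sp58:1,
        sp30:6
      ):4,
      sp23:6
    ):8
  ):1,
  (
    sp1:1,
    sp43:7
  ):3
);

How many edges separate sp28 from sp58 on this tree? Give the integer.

The MRCA of sp28 and sp58 is the node subtending ((((sp54,((sp3,sp27),sp16)),(sp28,(sp29,sp12))),sp61),((sp58,sp30),sp23)).
From sp28 up to that node: 4 branches. From sp58 up to the same node: 3 branches. Total: 4 + 3 = 7.

7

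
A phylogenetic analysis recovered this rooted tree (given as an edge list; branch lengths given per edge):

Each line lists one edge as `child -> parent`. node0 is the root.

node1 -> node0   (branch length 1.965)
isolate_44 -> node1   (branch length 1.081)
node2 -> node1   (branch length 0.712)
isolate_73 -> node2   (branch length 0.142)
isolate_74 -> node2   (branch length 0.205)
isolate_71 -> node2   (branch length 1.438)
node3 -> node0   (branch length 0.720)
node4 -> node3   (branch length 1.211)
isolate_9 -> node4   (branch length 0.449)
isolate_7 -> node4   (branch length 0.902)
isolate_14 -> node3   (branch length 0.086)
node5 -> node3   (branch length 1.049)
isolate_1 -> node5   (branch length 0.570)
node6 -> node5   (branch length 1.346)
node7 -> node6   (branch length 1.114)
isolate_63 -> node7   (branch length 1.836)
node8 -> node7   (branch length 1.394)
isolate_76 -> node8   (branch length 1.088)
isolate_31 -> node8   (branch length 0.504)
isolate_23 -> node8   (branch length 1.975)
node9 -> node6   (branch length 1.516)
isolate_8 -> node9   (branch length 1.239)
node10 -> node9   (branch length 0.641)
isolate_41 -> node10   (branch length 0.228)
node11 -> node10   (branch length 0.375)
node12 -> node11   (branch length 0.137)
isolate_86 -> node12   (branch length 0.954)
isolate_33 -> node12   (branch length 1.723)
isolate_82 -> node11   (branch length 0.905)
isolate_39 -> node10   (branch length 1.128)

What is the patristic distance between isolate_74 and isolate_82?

9.434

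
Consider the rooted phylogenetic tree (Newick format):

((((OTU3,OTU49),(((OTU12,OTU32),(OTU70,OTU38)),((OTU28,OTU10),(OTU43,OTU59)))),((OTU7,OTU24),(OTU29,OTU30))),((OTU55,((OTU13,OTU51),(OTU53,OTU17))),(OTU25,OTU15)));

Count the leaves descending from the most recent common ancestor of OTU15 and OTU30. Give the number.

The MRCA of OTU15 and OTU30 is the root, so the clade is the entire tree.
That clade contains 21 terminal taxa: OTU10, OTU12, OTU13, OTU15, OTU17, OTU24, OTU25, OTU28, OTU29, OTU3, OTU30, OTU32, OTU38, OTU43, OTU49, OTU51, OTU53, OTU55, OTU59, OTU7, OTU70.

21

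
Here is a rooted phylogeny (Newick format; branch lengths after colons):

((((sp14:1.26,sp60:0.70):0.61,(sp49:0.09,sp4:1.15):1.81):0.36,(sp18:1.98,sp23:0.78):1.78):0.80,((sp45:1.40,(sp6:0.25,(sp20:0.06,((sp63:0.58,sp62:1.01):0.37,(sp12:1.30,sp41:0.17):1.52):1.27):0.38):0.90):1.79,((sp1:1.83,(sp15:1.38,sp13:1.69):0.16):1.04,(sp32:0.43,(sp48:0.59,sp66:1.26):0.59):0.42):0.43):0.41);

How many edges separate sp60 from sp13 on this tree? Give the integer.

9

The MRCA of sp60 and sp13 is the root of the tree.
From sp60 up to that node: 4 branches. From sp13 up to the same node: 5 branches. Total: 4 + 5 = 9.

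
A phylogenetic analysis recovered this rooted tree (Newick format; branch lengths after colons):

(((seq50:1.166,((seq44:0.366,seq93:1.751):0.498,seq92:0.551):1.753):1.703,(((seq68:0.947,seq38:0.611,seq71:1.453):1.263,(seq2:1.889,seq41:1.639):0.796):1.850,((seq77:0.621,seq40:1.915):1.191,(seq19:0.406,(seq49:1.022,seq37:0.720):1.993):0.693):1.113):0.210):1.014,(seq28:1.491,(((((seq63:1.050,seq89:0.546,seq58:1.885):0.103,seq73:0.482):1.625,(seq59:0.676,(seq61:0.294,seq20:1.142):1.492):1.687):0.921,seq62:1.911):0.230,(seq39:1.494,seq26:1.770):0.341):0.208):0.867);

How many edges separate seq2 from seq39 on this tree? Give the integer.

9

The MRCA of seq2 and seq39 is the root of the tree.
From seq2 up to that node: 5 branches. From seq39 up to the same node: 4 branches. Total: 5 + 4 = 9.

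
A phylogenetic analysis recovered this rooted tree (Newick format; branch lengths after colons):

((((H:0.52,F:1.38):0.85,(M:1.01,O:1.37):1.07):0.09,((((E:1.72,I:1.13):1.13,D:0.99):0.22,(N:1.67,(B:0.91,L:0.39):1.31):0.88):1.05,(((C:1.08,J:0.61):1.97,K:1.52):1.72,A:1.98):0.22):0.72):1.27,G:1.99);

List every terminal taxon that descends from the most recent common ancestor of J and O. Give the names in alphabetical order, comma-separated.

A, B, C, D, E, F, H, I, J, K, L, M, N, O

Tracing J: it sits inside (C,J).
Tracing O: it sits inside (M,O).
The smallest clade enclosing both is (((H,F),(M,O)),((((E,I),D),(N,(B,L))),(((C,J),K),A))); the answer is its 14 terminal taxa in alphabetical order.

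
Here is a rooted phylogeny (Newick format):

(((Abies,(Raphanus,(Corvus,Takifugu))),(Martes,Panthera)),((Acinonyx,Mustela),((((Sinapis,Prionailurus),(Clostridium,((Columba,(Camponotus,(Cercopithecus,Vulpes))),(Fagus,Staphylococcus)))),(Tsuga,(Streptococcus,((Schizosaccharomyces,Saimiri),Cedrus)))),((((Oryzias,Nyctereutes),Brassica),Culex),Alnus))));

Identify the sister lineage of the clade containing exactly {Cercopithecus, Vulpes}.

Camponotus

The clade containing exactly {Cercopithecus, Vulpes} attaches to the tree at the node subtending (Camponotus,(Cercopithecus,Vulpes)).
The other lineage descending from that same node — the sister group — is the single tip Camponotus.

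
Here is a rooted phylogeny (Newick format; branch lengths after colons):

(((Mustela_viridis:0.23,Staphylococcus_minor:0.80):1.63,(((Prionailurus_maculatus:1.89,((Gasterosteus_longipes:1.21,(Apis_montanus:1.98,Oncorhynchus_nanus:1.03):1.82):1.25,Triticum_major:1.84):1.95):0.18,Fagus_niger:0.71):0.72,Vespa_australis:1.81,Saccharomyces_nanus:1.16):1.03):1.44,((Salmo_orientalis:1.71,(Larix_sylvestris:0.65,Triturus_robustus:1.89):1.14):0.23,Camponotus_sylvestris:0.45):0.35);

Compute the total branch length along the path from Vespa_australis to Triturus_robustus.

The path runs Vespa_australis → … → MRCA → … → Triturus_robustus; the MRCA is the root of the tree.
Branch lengths along that path: 1.81 + 1.03 + 1.44 + 0.35 + 0.23 + 1.14 + 1.89 = 7.89.

7.89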